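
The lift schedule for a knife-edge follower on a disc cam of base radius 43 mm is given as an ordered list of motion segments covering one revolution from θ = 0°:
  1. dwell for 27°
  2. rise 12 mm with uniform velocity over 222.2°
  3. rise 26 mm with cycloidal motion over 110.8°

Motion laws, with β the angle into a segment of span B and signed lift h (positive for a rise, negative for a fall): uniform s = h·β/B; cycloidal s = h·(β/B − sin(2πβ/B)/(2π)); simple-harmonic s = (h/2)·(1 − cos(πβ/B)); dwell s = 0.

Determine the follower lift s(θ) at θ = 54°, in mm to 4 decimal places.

seg 1 [0°–27°] dwell: s stays 0.0000
seg 2 [27°–249.2°] uniform, h=12: θ=54° here. β=27, B=222.2. 12·27/222.2 = 1.4581 → s = 1.4581

1.4581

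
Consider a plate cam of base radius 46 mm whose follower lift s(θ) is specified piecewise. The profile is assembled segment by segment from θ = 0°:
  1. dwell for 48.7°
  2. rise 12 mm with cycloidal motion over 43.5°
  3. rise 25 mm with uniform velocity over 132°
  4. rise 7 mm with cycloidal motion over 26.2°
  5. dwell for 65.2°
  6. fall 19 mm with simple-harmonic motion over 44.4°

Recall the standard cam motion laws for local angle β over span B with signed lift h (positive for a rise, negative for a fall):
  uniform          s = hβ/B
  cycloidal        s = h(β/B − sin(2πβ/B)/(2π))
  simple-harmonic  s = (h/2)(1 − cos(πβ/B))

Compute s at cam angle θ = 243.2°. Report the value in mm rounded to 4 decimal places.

seg 1 [0°–48.7°] dwell: s stays 0.0000
seg 2 [48.7°–92.2°] cycloidal, h=12: full span → s += 12 → s = 12.0000
seg 3 [92.2°–224.2°] uniform, h=25: full span → s += 25 → s = 37.0000
seg 4 [224.2°–250.4°] cycloidal, h=7: θ=243.2° here. β=19, B=26.2. 7·(0.7252 − sin(2π·0.7252)/(2π)) = 6.1769 → s = 43.1769

43.1769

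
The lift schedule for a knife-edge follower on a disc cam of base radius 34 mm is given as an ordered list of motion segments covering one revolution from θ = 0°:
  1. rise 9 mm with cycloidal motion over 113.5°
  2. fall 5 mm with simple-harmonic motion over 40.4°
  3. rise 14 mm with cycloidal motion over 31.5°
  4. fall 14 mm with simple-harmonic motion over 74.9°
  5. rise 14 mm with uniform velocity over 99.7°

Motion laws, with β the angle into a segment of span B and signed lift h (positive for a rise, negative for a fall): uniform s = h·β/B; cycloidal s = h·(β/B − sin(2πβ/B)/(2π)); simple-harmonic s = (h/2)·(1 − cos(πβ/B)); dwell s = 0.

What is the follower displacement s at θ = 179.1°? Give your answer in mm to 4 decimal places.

seg 1 [0°–113.5°] cycloidal, h=9: full span → s += 9 → s = 9.0000
seg 2 [113.5°–153.9°] simple-harmonic, h=-5: full span → s += -5 → s = 4.0000
seg 3 [153.9°–185.4°] cycloidal, h=14: θ=179.1° here. β=25.2, B=31.5. 14·(0.8000 − sin(2π·0.8000)/(2π)) = 13.3191 → s = 17.3191

17.3191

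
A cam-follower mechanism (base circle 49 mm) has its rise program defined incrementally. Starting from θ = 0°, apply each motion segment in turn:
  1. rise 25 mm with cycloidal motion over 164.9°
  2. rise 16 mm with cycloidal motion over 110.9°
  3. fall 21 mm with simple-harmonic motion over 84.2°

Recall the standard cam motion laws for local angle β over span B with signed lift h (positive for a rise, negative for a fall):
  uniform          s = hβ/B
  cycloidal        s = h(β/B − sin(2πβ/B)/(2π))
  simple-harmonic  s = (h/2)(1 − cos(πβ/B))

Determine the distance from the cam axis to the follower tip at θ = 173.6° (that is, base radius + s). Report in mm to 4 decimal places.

seg 1 [0°–164.9°] cycloidal, h=25: full span → s += 25 → s = 25.0000
seg 2 [164.9°–275.8°] cycloidal, h=16: θ=173.6° here. β=8.7, B=110.9. 16·(0.0784 − sin(2π·0.0784)/(2π)) = 0.0502 → s = 25.0502
radial distance = base radius + s = 49 + 25.0502 = 74.0502

74.0502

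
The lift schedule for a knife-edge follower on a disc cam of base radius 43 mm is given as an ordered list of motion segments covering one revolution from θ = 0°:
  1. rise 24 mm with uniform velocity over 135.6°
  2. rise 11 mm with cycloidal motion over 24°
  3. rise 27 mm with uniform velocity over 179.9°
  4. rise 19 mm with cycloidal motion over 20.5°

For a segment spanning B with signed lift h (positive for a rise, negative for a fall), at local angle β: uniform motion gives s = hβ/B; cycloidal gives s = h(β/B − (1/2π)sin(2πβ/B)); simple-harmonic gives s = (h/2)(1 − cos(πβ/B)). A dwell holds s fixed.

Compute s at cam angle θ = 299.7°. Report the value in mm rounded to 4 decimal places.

seg 1 [0°–135.6°] uniform, h=24: full span → s += 24 → s = 24.0000
seg 2 [135.6°–159.6°] cycloidal, h=11: full span → s += 11 → s = 35.0000
seg 3 [159.6°–339.5°] uniform, h=27: θ=299.7° here. β=140.1, B=179.9. 27·140.1/179.9 = 21.0267 → s = 56.0267

56.0267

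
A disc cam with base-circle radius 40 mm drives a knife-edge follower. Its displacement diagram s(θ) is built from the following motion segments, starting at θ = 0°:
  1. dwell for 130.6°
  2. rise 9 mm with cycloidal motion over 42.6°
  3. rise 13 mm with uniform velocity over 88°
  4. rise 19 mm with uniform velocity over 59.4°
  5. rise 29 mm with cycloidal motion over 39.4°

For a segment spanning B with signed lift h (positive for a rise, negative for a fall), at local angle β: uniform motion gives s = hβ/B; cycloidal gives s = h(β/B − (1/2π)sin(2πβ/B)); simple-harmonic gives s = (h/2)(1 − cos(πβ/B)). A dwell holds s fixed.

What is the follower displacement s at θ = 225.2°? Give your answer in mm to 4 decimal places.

seg 1 [0°–130.6°] dwell: s stays 0.0000
seg 2 [130.6°–173.2°] cycloidal, h=9: full span → s += 9 → s = 9.0000
seg 3 [173.2°–261.2°] uniform, h=13: θ=225.2° here. β=52, B=88. 13·52/88 = 7.6818 → s = 16.6818

16.6818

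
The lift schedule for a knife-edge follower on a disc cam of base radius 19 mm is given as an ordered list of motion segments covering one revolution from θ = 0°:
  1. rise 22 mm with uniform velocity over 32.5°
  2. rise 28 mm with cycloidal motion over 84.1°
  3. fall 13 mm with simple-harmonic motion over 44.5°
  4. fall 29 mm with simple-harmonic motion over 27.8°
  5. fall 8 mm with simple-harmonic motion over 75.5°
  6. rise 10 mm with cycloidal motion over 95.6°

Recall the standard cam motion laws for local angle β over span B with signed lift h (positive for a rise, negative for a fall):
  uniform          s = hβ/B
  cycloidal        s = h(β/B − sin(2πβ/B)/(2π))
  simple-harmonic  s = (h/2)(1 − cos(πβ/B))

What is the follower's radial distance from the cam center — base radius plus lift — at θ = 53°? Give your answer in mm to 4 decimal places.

seg 1 [0°–32.5°] uniform, h=22: full span → s += 22 → s = 22.0000
seg 2 [32.5°–116.6°] cycloidal, h=28: θ=53° here. β=20.5, B=84.1. 28·(0.2438 − sin(2π·0.2438)/(2π)) = 2.3723 → s = 24.3723
radial distance = base radius + s = 19 + 24.3723 = 43.3723

43.3723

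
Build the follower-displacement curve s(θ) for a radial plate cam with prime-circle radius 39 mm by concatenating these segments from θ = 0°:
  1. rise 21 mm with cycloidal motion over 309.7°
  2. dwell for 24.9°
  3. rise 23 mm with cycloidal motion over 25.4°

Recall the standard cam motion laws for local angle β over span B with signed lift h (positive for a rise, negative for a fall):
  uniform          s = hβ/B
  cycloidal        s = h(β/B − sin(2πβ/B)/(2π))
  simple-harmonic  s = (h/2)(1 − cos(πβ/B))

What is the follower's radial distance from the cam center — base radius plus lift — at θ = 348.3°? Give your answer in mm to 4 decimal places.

seg 1 [0°–309.7°] cycloidal, h=21: full span → s += 21 → s = 21.0000
seg 2 [309.7°–334.6°] dwell: s stays 21.0000
seg 3 [334.6°–360°] cycloidal, h=23: θ=348.3° here. β=13.7, B=25.4. 23·(0.5394 − sin(2π·0.5394)/(2π)) = 13.3018 → s = 34.3018
radial distance = base radius + s = 39 + 34.3018 = 73.3018

73.3018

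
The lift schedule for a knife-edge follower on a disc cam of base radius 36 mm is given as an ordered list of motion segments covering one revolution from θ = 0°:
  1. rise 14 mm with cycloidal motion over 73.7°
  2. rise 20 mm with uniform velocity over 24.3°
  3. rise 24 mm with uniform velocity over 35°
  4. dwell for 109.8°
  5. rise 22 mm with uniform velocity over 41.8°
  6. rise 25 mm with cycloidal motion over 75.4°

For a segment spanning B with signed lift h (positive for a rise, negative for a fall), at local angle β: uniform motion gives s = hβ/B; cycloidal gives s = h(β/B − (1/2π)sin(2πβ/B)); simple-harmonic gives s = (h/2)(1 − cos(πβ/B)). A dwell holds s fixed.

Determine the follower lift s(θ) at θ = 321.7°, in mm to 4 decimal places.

seg 1 [0°–73.7°] cycloidal, h=14: full span → s += 14 → s = 14.0000
seg 2 [73.7°–98°] uniform, h=20: full span → s += 20 → s = 34.0000
seg 3 [98°–133°] uniform, h=24: full span → s += 24 → s = 58.0000
seg 4 [133°–242.8°] dwell: s stays 58.0000
seg 5 [242.8°–284.6°] uniform, h=22: full span → s += 22 → s = 80.0000
seg 6 [284.6°–360°] cycloidal, h=25: θ=321.7° here. β=37.1, B=75.4. 25·(0.4920 − sin(2π·0.4920)/(2π)) = 12.1022 → s = 92.1022

92.1022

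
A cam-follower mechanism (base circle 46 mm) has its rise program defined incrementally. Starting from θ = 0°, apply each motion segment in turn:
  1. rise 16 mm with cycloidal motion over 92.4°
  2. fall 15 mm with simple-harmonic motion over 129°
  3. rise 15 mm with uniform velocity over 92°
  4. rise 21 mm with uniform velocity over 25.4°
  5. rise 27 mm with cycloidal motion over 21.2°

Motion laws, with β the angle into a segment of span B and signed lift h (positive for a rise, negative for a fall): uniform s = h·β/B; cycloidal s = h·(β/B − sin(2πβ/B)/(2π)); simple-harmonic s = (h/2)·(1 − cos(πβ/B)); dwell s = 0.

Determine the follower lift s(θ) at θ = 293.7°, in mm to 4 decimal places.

seg 1 [0°–92.4°] cycloidal, h=16: full span → s += 16 → s = 16.0000
seg 2 [92.4°–221.4°] simple-harmonic, h=-15: full span → s += -15 → s = 1.0000
seg 3 [221.4°–313.4°] uniform, h=15: θ=293.7° here. β=72.3, B=92. 15·72.3/92 = 11.7880 → s = 12.7880

12.7880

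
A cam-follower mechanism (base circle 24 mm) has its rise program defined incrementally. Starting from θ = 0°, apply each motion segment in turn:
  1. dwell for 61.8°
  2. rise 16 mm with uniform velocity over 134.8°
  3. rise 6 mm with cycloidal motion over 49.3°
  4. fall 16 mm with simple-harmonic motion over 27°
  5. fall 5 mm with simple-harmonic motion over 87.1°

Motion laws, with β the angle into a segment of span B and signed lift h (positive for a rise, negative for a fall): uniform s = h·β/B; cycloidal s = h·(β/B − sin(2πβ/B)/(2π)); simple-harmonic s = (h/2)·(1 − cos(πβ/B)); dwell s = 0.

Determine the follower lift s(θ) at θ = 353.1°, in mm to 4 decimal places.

seg 1 [0°–61.8°] dwell: s stays 0.0000
seg 2 [61.8°–196.6°] uniform, h=16: full span → s += 16 → s = 16.0000
seg 3 [196.6°–245.9°] cycloidal, h=6: full span → s += 6 → s = 22.0000
seg 4 [245.9°–272.9°] simple-harmonic, h=-16: full span → s += -16 → s = 6.0000
seg 5 [272.9°–360°] simple-harmonic, h=-5: θ=353.1° here. β=80.2, B=87.1. -5/2·(1 − cos(π·0.9208)) = -4.9230 → s = 1.0770

1.0770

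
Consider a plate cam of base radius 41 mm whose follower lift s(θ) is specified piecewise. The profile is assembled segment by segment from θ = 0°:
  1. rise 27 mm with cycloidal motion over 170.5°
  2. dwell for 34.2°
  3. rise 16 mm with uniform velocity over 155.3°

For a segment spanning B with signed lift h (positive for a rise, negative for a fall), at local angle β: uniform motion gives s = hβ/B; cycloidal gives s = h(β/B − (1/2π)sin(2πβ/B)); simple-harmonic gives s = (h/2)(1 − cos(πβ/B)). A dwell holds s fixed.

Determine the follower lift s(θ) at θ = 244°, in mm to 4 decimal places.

seg 1 [0°–170.5°] cycloidal, h=27: full span → s += 27 → s = 27.0000
seg 2 [170.5°–204.7°] dwell: s stays 27.0000
seg 3 [204.7°–360°] uniform, h=16: θ=244° here. β=39.3, B=155.3. 16·39.3/155.3 = 4.0489 → s = 31.0489

31.0489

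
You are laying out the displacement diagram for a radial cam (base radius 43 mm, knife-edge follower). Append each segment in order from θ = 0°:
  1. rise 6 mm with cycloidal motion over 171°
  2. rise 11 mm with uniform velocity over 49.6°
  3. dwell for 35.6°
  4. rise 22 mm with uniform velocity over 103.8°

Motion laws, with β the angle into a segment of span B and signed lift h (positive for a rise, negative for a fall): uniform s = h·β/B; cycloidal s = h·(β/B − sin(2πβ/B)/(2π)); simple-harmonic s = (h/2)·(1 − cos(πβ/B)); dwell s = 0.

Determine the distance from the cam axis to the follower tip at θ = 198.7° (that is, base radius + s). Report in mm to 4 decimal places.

seg 1 [0°–171°] cycloidal, h=6: full span → s += 6 → s = 6.0000
seg 2 [171°–220.6°] uniform, h=11: θ=198.7° here. β=27.7, B=49.6. 11·27.7/49.6 = 6.1431 → s = 12.1431
radial distance = base radius + s = 43 + 12.1431 = 55.1431

55.1431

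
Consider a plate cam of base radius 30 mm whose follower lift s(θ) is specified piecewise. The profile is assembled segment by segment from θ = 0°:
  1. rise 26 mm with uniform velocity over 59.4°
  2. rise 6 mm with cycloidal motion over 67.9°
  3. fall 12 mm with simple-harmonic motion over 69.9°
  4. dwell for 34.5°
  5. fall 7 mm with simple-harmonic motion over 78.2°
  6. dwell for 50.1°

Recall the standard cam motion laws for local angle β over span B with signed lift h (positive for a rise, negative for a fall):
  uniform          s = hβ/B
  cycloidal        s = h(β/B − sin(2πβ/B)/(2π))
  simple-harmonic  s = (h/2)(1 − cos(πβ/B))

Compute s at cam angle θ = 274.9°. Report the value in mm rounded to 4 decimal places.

seg 1 [0°–59.4°] uniform, h=26: full span → s += 26 → s = 26.0000
seg 2 [59.4°–127.3°] cycloidal, h=6: full span → s += 6 → s = 32.0000
seg 3 [127.3°–197.2°] simple-harmonic, h=-12: full span → s += -12 → s = 20.0000
seg 4 [197.2°–231.7°] dwell: s stays 20.0000
seg 5 [231.7°–309.9°] simple-harmonic, h=-7: θ=274.9° here. β=43.2, B=78.2. -7/2·(1 − cos(π·0.5524)) = -4.0739 → s = 15.9261

15.9261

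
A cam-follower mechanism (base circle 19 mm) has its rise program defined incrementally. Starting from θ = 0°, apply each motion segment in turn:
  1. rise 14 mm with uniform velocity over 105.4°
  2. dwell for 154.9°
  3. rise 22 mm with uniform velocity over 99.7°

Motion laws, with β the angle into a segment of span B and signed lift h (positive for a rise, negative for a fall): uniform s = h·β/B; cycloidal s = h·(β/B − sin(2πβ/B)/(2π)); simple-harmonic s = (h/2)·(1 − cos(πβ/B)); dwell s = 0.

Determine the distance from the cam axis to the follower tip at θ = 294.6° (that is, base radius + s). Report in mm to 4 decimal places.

seg 1 [0°–105.4°] uniform, h=14: full span → s += 14 → s = 14.0000
seg 2 [105.4°–260.3°] dwell: s stays 14.0000
seg 3 [260.3°–360°] uniform, h=22: θ=294.6° here. β=34.3, B=99.7. 22·34.3/99.7 = 7.5687 → s = 21.5687
radial distance = base radius + s = 19 + 21.5687 = 40.5687

40.5687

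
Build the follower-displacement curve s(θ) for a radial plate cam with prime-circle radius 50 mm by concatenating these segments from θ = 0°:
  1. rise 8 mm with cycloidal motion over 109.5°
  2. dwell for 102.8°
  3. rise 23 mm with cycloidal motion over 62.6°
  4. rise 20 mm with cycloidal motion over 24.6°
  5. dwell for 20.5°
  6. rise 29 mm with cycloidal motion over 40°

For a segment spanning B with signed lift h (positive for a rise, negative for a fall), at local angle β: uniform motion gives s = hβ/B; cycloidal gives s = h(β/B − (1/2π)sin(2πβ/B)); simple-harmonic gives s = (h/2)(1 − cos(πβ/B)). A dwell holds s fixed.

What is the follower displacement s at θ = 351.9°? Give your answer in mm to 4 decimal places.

seg 1 [0°–109.5°] cycloidal, h=8: full span → s += 8 → s = 8.0000
seg 2 [109.5°–212.3°] dwell: s stays 8.0000
seg 3 [212.3°–274.9°] cycloidal, h=23: full span → s += 23 → s = 31.0000
seg 4 [274.9°–299.5°] cycloidal, h=20: full span → s += 20 → s = 51.0000
seg 5 [299.5°–320°] dwell: s stays 51.0000
seg 6 [320°–360°] cycloidal, h=29: θ=351.9° here. β=31.9, B=40. 29·(0.7975 − sin(2π·0.7975)/(2π)) = 27.5390 → s = 78.5390

78.5390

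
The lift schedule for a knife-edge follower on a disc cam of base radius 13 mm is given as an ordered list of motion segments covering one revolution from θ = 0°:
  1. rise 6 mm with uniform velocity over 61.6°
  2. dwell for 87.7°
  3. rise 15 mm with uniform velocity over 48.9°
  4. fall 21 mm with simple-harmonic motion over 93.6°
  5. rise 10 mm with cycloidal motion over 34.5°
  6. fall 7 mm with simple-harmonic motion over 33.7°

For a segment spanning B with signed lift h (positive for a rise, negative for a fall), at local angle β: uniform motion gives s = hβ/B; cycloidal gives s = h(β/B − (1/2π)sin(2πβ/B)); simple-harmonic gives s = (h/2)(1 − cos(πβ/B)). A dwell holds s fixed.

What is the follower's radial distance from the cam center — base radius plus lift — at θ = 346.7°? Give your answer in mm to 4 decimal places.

seg 1 [0°–61.6°] uniform, h=6: full span → s += 6 → s = 6.0000
seg 2 [61.6°–149.3°] dwell: s stays 6.0000
seg 3 [149.3°–198.2°] uniform, h=15: full span → s += 15 → s = 21.0000
seg 4 [198.2°–291.8°] simple-harmonic, h=-21: full span → s += -21 → s = 0.0000
seg 5 [291.8°–326.3°] cycloidal, h=10: full span → s += 10 → s = 10.0000
seg 6 [326.3°–360°] simple-harmonic, h=-7: θ=346.7° here. β=20.4, B=33.7. -7/2·(1 − cos(π·0.6053)) = -4.6373 → s = 5.3627
radial distance = base radius + s = 13 + 5.3627 = 18.3627

18.3627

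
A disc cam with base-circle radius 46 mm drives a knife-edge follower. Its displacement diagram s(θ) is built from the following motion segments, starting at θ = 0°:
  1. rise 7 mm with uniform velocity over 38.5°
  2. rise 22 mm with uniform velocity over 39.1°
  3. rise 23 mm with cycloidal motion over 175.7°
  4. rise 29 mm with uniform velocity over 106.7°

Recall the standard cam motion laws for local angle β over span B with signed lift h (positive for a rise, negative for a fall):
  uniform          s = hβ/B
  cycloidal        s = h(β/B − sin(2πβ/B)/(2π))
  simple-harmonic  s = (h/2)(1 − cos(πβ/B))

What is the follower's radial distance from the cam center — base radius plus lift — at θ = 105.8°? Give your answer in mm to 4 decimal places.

seg 1 [0°–38.5°] uniform, h=7: full span → s += 7 → s = 7.0000
seg 2 [38.5°–77.6°] uniform, h=22: full span → s += 22 → s = 29.0000
seg 3 [77.6°–253.3°] cycloidal, h=23: θ=105.8° here. β=28.2, B=175.7. 23·(0.1605 − sin(2π·0.1605)/(2π)) = 0.5946 → s = 29.5946
radial distance = base radius + s = 46 + 29.5946 = 75.5946

75.5946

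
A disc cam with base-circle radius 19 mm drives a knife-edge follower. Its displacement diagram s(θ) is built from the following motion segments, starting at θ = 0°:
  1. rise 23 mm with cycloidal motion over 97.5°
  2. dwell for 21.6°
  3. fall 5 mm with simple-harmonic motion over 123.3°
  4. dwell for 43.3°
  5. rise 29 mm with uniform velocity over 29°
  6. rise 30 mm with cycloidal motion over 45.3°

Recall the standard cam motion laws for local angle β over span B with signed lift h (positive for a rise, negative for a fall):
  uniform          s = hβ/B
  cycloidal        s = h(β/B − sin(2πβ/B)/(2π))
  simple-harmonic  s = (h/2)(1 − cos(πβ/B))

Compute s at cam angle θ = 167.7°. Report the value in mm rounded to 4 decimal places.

seg 1 [0°–97.5°] cycloidal, h=23: full span → s += 23 → s = 23.0000
seg 2 [97.5°–119.1°] dwell: s stays 23.0000
seg 3 [119.1°–242.4°] simple-harmonic, h=-5: θ=167.7° here. β=48.6, B=123.3. -5/2·(1 − cos(π·0.3942)) = -1.6840 → s = 21.3160

21.3160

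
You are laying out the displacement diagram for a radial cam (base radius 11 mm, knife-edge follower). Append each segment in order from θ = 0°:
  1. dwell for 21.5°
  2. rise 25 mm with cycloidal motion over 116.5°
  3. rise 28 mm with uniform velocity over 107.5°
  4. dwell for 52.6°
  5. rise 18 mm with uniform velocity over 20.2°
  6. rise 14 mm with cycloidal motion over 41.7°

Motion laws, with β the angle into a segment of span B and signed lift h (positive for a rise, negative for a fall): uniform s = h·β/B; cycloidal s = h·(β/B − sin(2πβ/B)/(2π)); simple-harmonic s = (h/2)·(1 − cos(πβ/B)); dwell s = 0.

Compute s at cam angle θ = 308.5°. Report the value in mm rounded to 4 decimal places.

seg 1 [0°–21.5°] dwell: s stays 0.0000
seg 2 [21.5°–138°] cycloidal, h=25: full span → s += 25 → s = 25.0000
seg 3 [138°–245.5°] uniform, h=28: full span → s += 28 → s = 53.0000
seg 4 [245.5°–298.1°] dwell: s stays 53.0000
seg 5 [298.1°–318.3°] uniform, h=18: θ=308.5° here. β=10.4, B=20.2. 18·10.4/20.2 = 9.2673 → s = 62.2673

62.2673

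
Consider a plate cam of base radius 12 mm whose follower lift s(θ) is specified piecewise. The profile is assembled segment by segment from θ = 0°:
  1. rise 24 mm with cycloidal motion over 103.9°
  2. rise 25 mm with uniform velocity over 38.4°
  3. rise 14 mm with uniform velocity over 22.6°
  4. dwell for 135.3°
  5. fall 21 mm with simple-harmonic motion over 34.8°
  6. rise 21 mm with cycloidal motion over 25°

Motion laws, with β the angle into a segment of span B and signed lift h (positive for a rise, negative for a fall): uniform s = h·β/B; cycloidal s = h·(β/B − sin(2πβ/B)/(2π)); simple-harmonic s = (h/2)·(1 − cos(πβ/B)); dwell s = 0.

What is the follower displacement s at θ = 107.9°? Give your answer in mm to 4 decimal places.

seg 1 [0°–103.9°] cycloidal, h=24: full span → s += 24 → s = 24.0000
seg 2 [103.9°–142.3°] uniform, h=25: θ=107.9° here. β=4, B=38.4. 25·4/38.4 = 2.6042 → s = 26.6042

26.6042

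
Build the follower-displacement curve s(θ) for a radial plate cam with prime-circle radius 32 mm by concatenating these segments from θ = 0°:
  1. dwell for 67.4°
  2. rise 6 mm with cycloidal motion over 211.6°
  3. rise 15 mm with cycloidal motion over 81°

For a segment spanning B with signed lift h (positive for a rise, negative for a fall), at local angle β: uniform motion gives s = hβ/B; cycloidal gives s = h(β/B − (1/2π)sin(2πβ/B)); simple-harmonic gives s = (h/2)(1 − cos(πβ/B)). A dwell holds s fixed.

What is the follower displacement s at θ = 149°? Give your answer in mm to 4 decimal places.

seg 1 [0°–67.4°] dwell: s stays 0.0000
seg 2 [67.4°–279°] cycloidal, h=6: θ=149° here. β=81.6, B=211.6. 6·(0.3856 − sin(2π·0.3856)/(2π)) = 1.6851 → s = 1.6851

1.6851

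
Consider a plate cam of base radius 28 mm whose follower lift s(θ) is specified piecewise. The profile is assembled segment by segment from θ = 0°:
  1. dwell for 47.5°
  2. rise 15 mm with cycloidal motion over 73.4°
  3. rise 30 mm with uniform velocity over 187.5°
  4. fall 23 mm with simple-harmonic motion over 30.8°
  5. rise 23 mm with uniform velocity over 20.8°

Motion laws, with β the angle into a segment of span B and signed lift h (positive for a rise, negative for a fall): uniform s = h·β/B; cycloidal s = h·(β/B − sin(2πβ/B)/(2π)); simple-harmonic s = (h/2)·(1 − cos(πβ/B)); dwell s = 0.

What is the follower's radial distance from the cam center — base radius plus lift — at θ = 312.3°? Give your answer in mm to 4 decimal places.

seg 1 [0°–47.5°] dwell: s stays 0.0000
seg 2 [47.5°–120.9°] cycloidal, h=15: full span → s += 15 → s = 15.0000
seg 3 [120.9°–308.4°] uniform, h=30: full span → s += 30 → s = 45.0000
seg 4 [308.4°–339.2°] simple-harmonic, h=-23: θ=312.3° here. β=3.9, B=30.8. -23/2·(1 − cos(π·0.1266)) = -0.8980 → s = 44.1020
radial distance = base radius + s = 28 + 44.1020 = 72.1020

72.1020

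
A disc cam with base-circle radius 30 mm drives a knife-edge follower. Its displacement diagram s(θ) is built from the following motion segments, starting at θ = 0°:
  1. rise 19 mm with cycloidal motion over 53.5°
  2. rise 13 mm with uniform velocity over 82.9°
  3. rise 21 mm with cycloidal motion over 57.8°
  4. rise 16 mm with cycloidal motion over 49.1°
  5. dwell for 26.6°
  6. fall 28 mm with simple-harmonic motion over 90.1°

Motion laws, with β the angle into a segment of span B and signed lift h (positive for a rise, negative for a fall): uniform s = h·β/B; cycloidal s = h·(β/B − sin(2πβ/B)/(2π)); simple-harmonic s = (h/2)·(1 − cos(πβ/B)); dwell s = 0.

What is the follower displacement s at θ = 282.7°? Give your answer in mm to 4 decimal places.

seg 1 [0°–53.5°] cycloidal, h=19: full span → s += 19 → s = 19.0000
seg 2 [53.5°–136.4°] uniform, h=13: full span → s += 13 → s = 32.0000
seg 3 [136.4°–194.2°] cycloidal, h=21: full span → s += 21 → s = 53.0000
seg 4 [194.2°–243.3°] cycloidal, h=16: full span → s += 16 → s = 69.0000
seg 5 [243.3°–269.9°] dwell: s stays 69.0000
seg 6 [269.9°–360°] simple-harmonic, h=-28: θ=282.7° here. β=12.8, B=90.1. -28/2·(1 − cos(π·0.1421)) = -1.3713 → s = 67.6287

67.6287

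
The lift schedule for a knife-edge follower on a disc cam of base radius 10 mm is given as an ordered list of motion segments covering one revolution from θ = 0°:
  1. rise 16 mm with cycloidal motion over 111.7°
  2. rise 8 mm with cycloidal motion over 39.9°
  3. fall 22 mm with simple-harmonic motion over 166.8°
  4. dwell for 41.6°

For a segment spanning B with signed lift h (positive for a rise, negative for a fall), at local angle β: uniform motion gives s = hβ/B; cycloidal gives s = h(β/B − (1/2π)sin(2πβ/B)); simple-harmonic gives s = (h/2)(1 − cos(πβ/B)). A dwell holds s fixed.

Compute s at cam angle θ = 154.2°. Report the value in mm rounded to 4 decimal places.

seg 1 [0°–111.7°] cycloidal, h=16: full span → s += 16 → s = 16.0000
seg 2 [111.7°–151.6°] cycloidal, h=8: full span → s += 8 → s = 24.0000
seg 3 [151.6°–318.4°] simple-harmonic, h=-22: θ=154.2° here. β=2.6, B=166.8. -22/2·(1 − cos(π·0.0156)) = -0.0132 → s = 23.9868

23.9868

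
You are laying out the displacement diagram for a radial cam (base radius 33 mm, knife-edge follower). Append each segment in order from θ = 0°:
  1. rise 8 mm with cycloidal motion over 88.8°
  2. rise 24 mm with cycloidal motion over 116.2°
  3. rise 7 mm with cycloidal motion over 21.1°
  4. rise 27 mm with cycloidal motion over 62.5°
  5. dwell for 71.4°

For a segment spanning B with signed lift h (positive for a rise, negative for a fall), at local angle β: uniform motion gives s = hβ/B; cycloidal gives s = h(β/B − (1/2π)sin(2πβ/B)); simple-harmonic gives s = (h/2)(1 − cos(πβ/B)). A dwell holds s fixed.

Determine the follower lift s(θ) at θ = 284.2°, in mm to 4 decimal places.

seg 1 [0°–88.8°] cycloidal, h=8: full span → s += 8 → s = 8.0000
seg 2 [88.8°–205°] cycloidal, h=24: full span → s += 24 → s = 32.0000
seg 3 [205°–226.1°] cycloidal, h=7: full span → s += 7 → s = 39.0000
seg 4 [226.1°–288.6°] cycloidal, h=27: θ=284.2° here. β=58.1, B=62.5. 27·(0.9296 − sin(2π·0.9296)/(2π)) = 26.9386 → s = 65.9386

65.9386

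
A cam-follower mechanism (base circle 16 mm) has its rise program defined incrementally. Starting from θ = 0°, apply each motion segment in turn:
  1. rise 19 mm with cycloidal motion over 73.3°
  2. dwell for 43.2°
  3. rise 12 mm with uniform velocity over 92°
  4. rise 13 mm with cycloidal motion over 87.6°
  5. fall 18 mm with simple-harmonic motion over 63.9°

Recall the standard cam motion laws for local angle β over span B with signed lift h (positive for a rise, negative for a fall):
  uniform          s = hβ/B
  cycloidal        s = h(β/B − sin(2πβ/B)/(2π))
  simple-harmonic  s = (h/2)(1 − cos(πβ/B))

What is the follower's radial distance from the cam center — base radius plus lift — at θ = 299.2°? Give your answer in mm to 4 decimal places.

seg 1 [0°–73.3°] cycloidal, h=19: full span → s += 19 → s = 19.0000
seg 2 [73.3°–116.5°] dwell: s stays 19.0000
seg 3 [116.5°–208.5°] uniform, h=12: full span → s += 12 → s = 31.0000
seg 4 [208.5°–296.1°] cycloidal, h=13: full span → s += 13 → s = 44.0000
seg 5 [296.1°–360°] simple-harmonic, h=-18: θ=299.2° here. β=3.1, B=63.9. -18/2·(1 − cos(π·0.0485)) = -0.1043 → s = 43.8957
radial distance = base radius + s = 16 + 43.8957 = 59.8957

59.8957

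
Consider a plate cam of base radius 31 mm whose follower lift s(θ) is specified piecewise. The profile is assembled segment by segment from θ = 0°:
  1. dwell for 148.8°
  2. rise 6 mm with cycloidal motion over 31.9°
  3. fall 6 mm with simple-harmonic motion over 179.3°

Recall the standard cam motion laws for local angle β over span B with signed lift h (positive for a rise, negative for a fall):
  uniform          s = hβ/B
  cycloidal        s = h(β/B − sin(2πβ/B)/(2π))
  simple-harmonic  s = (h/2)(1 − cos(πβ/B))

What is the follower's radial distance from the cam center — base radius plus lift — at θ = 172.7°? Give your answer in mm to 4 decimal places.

seg 1 [0°–148.8°] dwell: s stays 0.0000
seg 2 [148.8°–180.7°] cycloidal, h=6: θ=172.7° here. β=23.9, B=31.9. 6·(0.7492 − sin(2π·0.7492)/(2π)) = 5.4502 → s = 5.4502
radial distance = base radius + s = 31 + 5.4502 = 36.4502

36.4502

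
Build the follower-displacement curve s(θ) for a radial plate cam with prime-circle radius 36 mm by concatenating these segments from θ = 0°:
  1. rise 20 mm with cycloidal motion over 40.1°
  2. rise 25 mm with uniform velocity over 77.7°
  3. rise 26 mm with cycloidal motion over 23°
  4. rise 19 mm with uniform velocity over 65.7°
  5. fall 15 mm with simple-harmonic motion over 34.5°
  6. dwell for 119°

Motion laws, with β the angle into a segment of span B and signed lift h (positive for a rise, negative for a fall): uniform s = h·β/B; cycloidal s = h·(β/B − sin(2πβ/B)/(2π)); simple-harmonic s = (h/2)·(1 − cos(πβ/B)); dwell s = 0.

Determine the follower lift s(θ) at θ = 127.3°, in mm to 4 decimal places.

seg 1 [0°–40.1°] cycloidal, h=20: full span → s += 20 → s = 20.0000
seg 2 [40.1°–117.8°] uniform, h=25: full span → s += 25 → s = 45.0000
seg 3 [117.8°–140.8°] cycloidal, h=26: θ=127.3° here. β=9.5, B=23. 26·(0.4130 − sin(2π·0.4130)/(2π)) = 8.5891 → s = 53.5891

53.5891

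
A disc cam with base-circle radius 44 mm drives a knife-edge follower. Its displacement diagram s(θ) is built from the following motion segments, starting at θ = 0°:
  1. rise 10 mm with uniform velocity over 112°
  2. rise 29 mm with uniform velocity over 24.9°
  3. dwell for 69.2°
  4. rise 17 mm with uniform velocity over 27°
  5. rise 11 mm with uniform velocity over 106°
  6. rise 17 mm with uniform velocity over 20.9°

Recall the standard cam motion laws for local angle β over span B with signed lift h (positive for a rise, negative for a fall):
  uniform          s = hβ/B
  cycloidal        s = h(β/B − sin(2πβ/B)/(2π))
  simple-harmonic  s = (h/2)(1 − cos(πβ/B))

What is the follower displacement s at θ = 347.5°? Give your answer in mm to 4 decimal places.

seg 1 [0°–112°] uniform, h=10: full span → s += 10 → s = 10.0000
seg 2 [112°–136.9°] uniform, h=29: full span → s += 29 → s = 39.0000
seg 3 [136.9°–206.1°] dwell: s stays 39.0000
seg 4 [206.1°–233.1°] uniform, h=17: full span → s += 17 → s = 56.0000
seg 5 [233.1°–339.1°] uniform, h=11: full span → s += 11 → s = 67.0000
seg 6 [339.1°–360°] uniform, h=17: θ=347.5° here. β=8.4, B=20.9. 17·8.4/20.9 = 6.8325 → s = 73.8325

73.8325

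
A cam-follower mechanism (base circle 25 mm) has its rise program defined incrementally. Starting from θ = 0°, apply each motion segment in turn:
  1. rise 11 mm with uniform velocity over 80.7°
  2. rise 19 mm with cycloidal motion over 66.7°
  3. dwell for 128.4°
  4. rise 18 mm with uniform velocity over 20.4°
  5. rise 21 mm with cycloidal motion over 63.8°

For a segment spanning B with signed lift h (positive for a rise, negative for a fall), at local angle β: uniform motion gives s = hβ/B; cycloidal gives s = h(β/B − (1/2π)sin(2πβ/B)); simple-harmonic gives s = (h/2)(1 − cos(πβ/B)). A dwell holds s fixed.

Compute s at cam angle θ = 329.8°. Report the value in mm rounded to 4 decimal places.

seg 1 [0°–80.7°] uniform, h=11: full span → s += 11 → s = 11.0000
seg 2 [80.7°–147.4°] cycloidal, h=19: full span → s += 19 → s = 30.0000
seg 3 [147.4°–275.8°] dwell: s stays 30.0000
seg 4 [275.8°–296.2°] uniform, h=18: full span → s += 18 → s = 48.0000
seg 5 [296.2°–360°] cycloidal, h=21: θ=329.8° here. β=33.6, B=63.8. 21·(0.5266 − sin(2π·0.5266)/(2π)) = 11.6165 → s = 59.6165

59.6165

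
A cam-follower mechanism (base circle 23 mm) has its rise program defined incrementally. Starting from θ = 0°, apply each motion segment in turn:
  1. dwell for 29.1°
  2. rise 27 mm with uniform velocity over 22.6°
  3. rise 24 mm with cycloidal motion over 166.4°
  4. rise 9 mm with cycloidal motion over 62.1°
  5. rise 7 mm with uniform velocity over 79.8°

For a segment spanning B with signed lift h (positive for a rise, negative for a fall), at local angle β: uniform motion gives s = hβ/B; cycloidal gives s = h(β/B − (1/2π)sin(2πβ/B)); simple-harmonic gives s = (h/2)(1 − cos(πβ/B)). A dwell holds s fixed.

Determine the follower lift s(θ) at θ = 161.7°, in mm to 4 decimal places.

seg 1 [0°–29.1°] dwell: s stays 0.0000
seg 2 [29.1°–51.7°] uniform, h=27: full span → s += 27 → s = 27.0000
seg 3 [51.7°–218.1°] cycloidal, h=24: θ=161.7° here. β=110, B=166.4. 24·(0.6611 − sin(2π·0.6611)/(2π)) = 19.1040 → s = 46.1040

46.1040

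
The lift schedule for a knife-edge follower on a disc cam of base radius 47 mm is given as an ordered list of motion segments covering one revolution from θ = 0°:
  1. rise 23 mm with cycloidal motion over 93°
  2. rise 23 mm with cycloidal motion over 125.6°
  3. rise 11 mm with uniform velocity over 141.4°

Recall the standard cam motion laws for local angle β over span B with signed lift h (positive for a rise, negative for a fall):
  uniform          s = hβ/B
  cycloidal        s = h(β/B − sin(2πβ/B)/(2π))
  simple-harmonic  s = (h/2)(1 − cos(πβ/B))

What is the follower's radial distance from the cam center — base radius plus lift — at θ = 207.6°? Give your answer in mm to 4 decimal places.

seg 1 [0°–93°] cycloidal, h=23: full span → s += 23 → s = 23.0000
seg 2 [93°–218.6°] cycloidal, h=23: θ=207.6° here. β=114.6, B=125.6. 23·(0.9124 − sin(2π·0.9124)/(2π)) = 22.8999 → s = 45.8999
radial distance = base radius + s = 47 + 45.8999 = 92.8999

92.8999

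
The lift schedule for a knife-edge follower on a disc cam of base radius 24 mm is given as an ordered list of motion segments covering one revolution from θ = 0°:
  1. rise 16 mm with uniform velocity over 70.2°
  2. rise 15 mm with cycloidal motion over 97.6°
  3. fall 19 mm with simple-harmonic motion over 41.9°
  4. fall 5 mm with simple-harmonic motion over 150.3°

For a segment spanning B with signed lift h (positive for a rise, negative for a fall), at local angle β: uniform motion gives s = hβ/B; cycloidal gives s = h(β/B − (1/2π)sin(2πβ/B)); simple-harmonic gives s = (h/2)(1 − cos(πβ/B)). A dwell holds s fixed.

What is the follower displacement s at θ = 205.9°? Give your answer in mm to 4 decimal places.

seg 1 [0°–70.2°] uniform, h=16: full span → s += 16 → s = 16.0000
seg 2 [70.2°–167.8°] cycloidal, h=15: full span → s += 15 → s = 31.0000
seg 3 [167.8°–209.7°] simple-harmonic, h=-19: θ=205.9° here. β=38.1, B=41.9. -19/2·(1 − cos(π·0.9093)) = -18.6170 → s = 12.3830

12.3830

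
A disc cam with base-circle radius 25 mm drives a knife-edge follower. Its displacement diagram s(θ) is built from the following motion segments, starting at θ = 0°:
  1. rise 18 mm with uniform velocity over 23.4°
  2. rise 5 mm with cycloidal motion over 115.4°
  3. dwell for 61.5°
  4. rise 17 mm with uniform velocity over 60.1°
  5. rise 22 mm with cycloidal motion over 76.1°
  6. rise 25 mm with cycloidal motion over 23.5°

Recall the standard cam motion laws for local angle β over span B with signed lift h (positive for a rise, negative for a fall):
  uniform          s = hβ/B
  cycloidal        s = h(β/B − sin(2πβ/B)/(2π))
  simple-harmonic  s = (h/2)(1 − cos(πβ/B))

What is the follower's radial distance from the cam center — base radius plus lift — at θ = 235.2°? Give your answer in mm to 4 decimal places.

seg 1 [0°–23.4°] uniform, h=18: full span → s += 18 → s = 18.0000
seg 2 [23.4°–138.8°] cycloidal, h=5: full span → s += 5 → s = 23.0000
seg 3 [138.8°–200.3°] dwell: s stays 23.0000
seg 4 [200.3°–260.4°] uniform, h=17: θ=235.2° here. β=34.9, B=60.1. 17·34.9/60.1 = 9.8719 → s = 32.8719
radial distance = base radius + s = 25 + 32.8719 = 57.8719

57.8719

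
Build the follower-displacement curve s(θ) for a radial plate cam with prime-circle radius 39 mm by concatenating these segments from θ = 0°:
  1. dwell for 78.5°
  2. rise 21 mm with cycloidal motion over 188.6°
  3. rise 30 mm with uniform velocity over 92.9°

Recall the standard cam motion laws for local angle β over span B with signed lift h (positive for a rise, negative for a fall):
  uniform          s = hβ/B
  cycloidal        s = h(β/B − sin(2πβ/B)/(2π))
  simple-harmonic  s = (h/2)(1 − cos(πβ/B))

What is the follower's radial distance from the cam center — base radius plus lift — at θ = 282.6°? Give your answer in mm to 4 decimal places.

seg 1 [0°–78.5°] dwell: s stays 0.0000
seg 2 [78.5°–267.1°] cycloidal, h=21: full span → s += 21 → s = 21.0000
seg 3 [267.1°–360°] uniform, h=30: θ=282.6° here. β=15.5, B=92.9. 30·15.5/92.9 = 5.0054 → s = 26.0054
radial distance = base radius + s = 39 + 26.0054 = 65.0054

65.0054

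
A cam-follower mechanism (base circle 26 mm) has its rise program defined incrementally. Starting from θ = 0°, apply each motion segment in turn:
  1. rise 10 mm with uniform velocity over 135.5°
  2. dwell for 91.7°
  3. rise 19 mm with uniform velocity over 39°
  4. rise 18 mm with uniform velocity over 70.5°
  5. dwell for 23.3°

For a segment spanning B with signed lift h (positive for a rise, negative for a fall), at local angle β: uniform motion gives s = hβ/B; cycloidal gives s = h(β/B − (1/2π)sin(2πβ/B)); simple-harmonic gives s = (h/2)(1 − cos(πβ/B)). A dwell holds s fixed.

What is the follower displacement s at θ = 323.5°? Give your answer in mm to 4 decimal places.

seg 1 [0°–135.5°] uniform, h=10: full span → s += 10 → s = 10.0000
seg 2 [135.5°–227.2°] dwell: s stays 10.0000
seg 3 [227.2°–266.2°] uniform, h=19: full span → s += 19 → s = 29.0000
seg 4 [266.2°–336.7°] uniform, h=18: θ=323.5° here. β=57.3, B=70.5. 18·57.3/70.5 = 14.6298 → s = 43.6298

43.6298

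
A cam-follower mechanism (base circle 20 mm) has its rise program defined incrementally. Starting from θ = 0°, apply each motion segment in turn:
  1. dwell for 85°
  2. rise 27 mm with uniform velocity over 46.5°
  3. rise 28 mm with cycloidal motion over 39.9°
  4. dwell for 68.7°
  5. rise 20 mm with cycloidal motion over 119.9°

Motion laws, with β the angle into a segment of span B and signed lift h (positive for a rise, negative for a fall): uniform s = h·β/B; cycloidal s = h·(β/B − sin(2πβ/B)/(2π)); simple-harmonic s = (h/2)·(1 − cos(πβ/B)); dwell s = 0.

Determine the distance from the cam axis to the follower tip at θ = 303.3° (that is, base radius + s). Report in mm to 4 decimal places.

seg 1 [0°–85°] dwell: s stays 0.0000
seg 2 [85°–131.5°] uniform, h=27: full span → s += 27 → s = 27.0000
seg 3 [131.5°–171.4°] cycloidal, h=28: full span → s += 28 → s = 55.0000
seg 4 [171.4°–240.1°] dwell: s stays 55.0000
seg 5 [240.1°–360°] cycloidal, h=20: θ=303.3° here. β=63.2, B=119.9. 20·(0.5271 − sin(2π·0.5271)/(2π)) = 11.0816 → s = 66.0816
radial distance = base radius + s = 20 + 66.0816 = 86.0816

86.0816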